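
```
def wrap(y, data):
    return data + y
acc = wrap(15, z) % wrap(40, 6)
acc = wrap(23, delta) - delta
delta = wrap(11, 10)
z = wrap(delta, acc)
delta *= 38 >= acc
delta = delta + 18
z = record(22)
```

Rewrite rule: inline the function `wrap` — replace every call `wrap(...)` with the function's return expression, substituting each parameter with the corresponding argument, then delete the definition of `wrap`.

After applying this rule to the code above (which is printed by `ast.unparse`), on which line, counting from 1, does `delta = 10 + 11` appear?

Transformed code:
acc = (z + 15) % (6 + 40)
acc = delta + 23 - delta
delta = 10 + 11
z = acc + delta
delta *= 38 >= acc
delta = delta + 18
z = record(22)

3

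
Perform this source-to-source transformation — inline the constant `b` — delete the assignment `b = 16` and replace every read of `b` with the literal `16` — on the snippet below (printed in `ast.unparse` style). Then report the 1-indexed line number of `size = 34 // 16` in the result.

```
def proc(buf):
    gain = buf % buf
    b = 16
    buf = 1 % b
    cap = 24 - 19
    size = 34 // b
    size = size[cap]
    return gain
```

Transformed code:
def proc(buf):
    gain = buf % buf
    buf = 1 % 16
    cap = 24 - 19
    size = 34 // 16
    size = size[cap]
    return gain

5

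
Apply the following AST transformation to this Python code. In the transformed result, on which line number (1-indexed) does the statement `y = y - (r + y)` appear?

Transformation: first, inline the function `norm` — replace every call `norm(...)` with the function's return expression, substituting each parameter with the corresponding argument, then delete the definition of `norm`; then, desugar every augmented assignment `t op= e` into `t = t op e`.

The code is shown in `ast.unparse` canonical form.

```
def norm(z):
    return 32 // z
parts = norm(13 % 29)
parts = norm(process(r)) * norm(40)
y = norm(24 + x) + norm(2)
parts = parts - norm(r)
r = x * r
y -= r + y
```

6

Transformed code:
parts = 32 // (13 % 29)
parts = 32 // process(r) * (32 // 40)
y = 32 // (24 + x) + 32 // 2
parts = parts - 32 // r
r = x * r
y = y - (r + y)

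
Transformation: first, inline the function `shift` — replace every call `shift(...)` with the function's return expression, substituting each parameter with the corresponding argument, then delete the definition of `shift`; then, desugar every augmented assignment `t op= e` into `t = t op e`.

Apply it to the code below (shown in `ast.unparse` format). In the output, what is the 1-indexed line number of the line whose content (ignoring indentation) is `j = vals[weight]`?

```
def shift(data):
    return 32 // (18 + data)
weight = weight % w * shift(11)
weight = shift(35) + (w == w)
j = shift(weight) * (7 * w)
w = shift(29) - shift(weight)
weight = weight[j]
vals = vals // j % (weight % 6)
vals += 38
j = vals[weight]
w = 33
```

8

Transformed code:
weight = weight % w * (32 // (18 + 11))
weight = 32 // (18 + 35) + (w == w)
j = 32 // (18 + weight) * (7 * w)
w = 32 // (18 + 29) - 32 // (18 + weight)
weight = weight[j]
vals = vals // j % (weight % 6)
vals = vals + 38
j = vals[weight]
w = 33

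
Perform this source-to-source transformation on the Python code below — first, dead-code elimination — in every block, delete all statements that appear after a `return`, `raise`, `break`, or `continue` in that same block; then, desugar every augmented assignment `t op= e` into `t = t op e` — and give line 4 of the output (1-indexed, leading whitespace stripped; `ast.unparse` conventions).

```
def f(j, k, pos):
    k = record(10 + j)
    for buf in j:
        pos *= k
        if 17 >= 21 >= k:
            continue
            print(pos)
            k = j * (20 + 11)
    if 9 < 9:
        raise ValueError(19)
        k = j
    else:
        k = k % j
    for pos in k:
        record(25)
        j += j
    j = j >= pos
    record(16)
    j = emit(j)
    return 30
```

pos = pos * k

Transformed code:
def f(j, k, pos):
    k = record(10 + j)
    for buf in j:
        pos = pos * k
        if 17 >= 21 >= k:
            continue
    if 9 < 9:
        raise ValueError(19)
    else:
        k = k % j
    for pos in k:
        record(25)
        j = j + j
    j = j >= pos
    record(16)
    j = emit(j)
    return 30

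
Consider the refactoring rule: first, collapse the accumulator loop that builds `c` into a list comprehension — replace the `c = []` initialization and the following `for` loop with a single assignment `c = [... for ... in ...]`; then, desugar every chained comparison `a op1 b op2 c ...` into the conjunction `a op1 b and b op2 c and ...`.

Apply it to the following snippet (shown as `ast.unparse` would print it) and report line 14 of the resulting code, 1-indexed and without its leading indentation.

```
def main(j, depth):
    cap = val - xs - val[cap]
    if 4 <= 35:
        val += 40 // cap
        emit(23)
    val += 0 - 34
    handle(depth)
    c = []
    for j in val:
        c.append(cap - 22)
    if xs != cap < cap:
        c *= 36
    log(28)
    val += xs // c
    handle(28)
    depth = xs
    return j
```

depth = xs

Transformed code:
def main(j, depth):
    cap = val - xs - val[cap]
    if 4 <= 35:
        val += 40 // cap
        emit(23)
    val += 0 - 34
    handle(depth)
    c = [cap - 22 for j in val]
    if xs != cap and cap < cap:
        c *= 36
    log(28)
    val += xs // c
    handle(28)
    depth = xs
    return j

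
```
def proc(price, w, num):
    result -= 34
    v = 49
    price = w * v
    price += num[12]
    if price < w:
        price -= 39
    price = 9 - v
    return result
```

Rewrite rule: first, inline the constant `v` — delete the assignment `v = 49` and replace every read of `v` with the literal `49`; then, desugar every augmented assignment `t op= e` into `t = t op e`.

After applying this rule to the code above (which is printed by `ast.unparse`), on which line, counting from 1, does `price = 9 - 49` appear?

7

Transformed code:
def proc(price, w, num):
    result = result - 34
    price = w * 49
    price = price + num[12]
    if price < w:
        price = price - 39
    price = 9 - 49
    return result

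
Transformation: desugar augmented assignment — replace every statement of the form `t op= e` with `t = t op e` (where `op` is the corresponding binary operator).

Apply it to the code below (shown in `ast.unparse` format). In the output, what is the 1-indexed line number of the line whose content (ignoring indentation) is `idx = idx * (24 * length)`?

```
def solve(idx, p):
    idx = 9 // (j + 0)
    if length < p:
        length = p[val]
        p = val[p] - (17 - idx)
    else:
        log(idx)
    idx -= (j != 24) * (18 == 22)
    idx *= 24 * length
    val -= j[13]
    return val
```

Transformed code:
def solve(idx, p):
    idx = 9 // (j + 0)
    if length < p:
        length = p[val]
        p = val[p] - (17 - idx)
    else:
        log(idx)
    idx = idx - (j != 24) * (18 == 22)
    idx = idx * (24 * length)
    val = val - j[13]
    return val

9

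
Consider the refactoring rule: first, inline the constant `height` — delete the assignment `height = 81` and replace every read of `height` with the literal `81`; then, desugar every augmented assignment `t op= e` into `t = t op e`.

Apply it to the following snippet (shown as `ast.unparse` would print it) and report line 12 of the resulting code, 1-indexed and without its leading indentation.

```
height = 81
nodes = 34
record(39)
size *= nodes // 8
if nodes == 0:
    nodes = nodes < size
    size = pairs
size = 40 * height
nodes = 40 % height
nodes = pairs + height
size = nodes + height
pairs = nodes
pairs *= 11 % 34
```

pairs = pairs * (11 % 34)

Transformed code:
nodes = 34
record(39)
size = size * (nodes // 8)
if nodes == 0:
    nodes = nodes < size
    size = pairs
size = 40 * 81
nodes = 40 % 81
nodes = pairs + 81
size = nodes + 81
pairs = nodes
pairs = pairs * (11 % 34)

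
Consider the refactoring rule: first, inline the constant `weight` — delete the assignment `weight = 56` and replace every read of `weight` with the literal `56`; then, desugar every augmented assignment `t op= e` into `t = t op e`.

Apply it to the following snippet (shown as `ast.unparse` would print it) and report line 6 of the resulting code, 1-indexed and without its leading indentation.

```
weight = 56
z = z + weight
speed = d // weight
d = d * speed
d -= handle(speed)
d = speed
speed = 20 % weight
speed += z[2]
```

Transformed code:
z = z + 56
speed = d // 56
d = d * speed
d = d - handle(speed)
d = speed
speed = 20 % 56
speed = speed + z[2]

speed = 20 % 56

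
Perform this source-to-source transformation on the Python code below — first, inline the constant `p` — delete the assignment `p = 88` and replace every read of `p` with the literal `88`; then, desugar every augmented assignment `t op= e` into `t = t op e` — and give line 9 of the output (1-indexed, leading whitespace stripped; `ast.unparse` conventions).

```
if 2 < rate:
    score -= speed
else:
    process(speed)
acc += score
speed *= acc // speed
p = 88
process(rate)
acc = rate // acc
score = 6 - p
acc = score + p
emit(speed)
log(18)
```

Transformed code:
if 2 < rate:
    score = score - speed
else:
    process(speed)
acc = acc + score
speed = speed * (acc // speed)
process(rate)
acc = rate // acc
score = 6 - 88
acc = score + 88
emit(speed)
log(18)

score = 6 - 88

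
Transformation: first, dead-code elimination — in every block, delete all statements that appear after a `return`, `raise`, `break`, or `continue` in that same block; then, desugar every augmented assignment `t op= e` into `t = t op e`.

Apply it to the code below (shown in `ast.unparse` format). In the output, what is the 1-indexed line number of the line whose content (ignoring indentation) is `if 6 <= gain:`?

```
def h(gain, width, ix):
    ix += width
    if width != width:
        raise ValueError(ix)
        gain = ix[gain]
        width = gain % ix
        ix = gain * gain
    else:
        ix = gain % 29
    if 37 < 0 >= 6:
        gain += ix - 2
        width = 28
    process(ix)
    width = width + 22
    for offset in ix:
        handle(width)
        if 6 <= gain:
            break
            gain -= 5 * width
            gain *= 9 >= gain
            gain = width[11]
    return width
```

14

Transformed code:
def h(gain, width, ix):
    ix = ix + width
    if width != width:
        raise ValueError(ix)
    else:
        ix = gain % 29
    if 37 < 0 >= 6:
        gain = gain + (ix - 2)
        width = 28
    process(ix)
    width = width + 22
    for offset in ix:
        handle(width)
        if 6 <= gain:
            break
    return width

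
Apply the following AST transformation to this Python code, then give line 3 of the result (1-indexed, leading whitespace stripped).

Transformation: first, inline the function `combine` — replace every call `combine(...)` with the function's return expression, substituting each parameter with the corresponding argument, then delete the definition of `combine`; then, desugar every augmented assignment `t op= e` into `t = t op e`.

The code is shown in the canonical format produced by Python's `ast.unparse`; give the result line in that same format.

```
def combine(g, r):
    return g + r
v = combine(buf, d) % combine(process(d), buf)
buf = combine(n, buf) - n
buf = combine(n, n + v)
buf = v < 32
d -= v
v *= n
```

Transformed code:
v = (buf + d) % (process(d) + buf)
buf = n + buf - n
buf = n + (n + v)
buf = v < 32
d = d - v
v = v * n

buf = n + (n + v)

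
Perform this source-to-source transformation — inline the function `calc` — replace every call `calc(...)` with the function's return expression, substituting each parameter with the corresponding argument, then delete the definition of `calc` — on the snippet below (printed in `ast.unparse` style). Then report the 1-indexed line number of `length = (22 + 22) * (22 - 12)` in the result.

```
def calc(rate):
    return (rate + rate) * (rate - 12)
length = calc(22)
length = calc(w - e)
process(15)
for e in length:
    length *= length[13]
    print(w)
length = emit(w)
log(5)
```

1

Transformed code:
length = (22 + 22) * (22 - 12)
length = (w - e + (w - e)) * (w - e - 12)
process(15)
for e in length:
    length *= length[13]
    print(w)
length = emit(w)
log(5)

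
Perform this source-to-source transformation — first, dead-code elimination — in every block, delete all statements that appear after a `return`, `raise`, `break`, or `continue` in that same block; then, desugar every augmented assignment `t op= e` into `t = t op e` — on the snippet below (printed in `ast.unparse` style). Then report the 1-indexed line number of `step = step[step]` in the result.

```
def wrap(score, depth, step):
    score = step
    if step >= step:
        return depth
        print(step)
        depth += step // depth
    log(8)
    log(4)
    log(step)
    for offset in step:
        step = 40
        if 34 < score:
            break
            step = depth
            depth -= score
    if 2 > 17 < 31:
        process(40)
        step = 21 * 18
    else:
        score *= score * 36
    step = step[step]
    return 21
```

Transformed code:
def wrap(score, depth, step):
    score = step
    if step >= step:
        return depth
    log(8)
    log(4)
    log(step)
    for offset in step:
        step = 40
        if 34 < score:
            break
    if 2 > 17 < 31:
        process(40)
        step = 21 * 18
    else:
        score = score * (score * 36)
    step = step[step]
    return 21

17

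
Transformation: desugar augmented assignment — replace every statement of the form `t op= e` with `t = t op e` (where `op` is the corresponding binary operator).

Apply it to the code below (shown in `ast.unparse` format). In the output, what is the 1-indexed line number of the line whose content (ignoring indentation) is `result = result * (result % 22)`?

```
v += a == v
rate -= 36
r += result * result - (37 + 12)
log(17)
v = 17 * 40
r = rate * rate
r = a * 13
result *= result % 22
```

Transformed code:
v = v + (a == v)
rate = rate - 36
r = r + (result * result - (37 + 12))
log(17)
v = 17 * 40
r = rate * rate
r = a * 13
result = result * (result % 22)

8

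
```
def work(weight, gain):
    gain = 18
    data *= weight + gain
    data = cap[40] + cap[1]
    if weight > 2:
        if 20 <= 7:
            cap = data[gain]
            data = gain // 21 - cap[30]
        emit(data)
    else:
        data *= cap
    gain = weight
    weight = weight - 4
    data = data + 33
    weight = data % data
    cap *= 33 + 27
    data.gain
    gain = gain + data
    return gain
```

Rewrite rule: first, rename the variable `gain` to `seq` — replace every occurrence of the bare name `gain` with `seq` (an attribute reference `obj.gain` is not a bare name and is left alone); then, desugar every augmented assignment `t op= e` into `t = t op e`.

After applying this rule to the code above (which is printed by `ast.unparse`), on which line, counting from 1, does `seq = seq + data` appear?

Transformed code:
def work(weight, seq):
    seq = 18
    data = data * (weight + seq)
    data = cap[40] + cap[1]
    if weight > 2:
        if 20 <= 7:
            cap = data[seq]
            data = seq // 21 - cap[30]
        emit(data)
    else:
        data = data * cap
    seq = weight
    weight = weight - 4
    data = data + 33
    weight = data % data
    cap = cap * (33 + 27)
    data.gain
    seq = seq + data
    return seq

18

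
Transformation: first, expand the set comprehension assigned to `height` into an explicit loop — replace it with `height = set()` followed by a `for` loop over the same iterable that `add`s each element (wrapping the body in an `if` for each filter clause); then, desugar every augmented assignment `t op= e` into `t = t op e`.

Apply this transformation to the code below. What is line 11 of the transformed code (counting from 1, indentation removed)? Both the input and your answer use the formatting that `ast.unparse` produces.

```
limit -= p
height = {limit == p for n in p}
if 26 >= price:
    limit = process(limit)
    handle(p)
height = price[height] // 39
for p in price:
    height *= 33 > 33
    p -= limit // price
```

p = p - limit // price

Transformed code:
limit = limit - p
height = set()
for n in p:
    height.add(limit == p)
if 26 >= price:
    limit = process(limit)
    handle(p)
height = price[height] // 39
for p in price:
    height = height * (33 > 33)
    p = p - limit // price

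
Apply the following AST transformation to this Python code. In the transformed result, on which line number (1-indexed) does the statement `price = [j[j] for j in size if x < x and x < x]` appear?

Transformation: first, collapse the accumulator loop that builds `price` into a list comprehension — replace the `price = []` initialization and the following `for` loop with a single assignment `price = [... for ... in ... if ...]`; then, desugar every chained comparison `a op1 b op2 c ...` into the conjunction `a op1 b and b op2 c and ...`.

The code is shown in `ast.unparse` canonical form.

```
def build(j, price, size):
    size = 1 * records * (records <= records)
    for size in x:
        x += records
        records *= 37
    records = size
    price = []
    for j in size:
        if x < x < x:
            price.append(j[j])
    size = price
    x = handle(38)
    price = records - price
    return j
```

7

Transformed code:
def build(j, price, size):
    size = 1 * records * (records <= records)
    for size in x:
        x += records
        records *= 37
    records = size
    price = [j[j] for j in size if x < x and x < x]
    size = price
    x = handle(38)
    price = records - price
    return j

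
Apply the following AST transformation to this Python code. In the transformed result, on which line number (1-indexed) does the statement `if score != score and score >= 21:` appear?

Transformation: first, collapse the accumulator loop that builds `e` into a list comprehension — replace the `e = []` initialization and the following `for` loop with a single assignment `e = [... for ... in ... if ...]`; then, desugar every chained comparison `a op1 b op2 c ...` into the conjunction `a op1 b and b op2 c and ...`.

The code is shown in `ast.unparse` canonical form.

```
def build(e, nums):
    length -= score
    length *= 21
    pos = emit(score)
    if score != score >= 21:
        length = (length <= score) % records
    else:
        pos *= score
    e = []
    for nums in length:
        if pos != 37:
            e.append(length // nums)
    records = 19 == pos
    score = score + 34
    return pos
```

Transformed code:
def build(e, nums):
    length -= score
    length *= 21
    pos = emit(score)
    if score != score and score >= 21:
        length = (length <= score) % records
    else:
        pos *= score
    e = [length // nums for nums in length if pos != 37]
    records = 19 == pos
    score = score + 34
    return pos

5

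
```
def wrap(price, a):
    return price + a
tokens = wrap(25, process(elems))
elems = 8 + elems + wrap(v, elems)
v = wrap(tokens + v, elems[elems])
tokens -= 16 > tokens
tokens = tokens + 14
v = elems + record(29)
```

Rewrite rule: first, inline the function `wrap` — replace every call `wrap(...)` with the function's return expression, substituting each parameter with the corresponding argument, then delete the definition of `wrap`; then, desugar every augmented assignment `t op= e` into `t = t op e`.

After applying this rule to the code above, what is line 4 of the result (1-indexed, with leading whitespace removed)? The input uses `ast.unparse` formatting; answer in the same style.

Transformed code:
tokens = 25 + process(elems)
elems = 8 + elems + (v + elems)
v = tokens + v + elems[elems]
tokens = tokens - (16 > tokens)
tokens = tokens + 14
v = elems + record(29)

tokens = tokens - (16 > tokens)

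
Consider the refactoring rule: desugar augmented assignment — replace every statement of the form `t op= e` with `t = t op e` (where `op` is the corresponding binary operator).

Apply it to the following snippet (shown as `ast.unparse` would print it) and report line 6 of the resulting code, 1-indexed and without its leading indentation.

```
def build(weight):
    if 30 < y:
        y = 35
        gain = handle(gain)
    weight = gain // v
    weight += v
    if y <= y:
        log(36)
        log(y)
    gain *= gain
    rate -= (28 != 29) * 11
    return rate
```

weight = weight + v

Transformed code:
def build(weight):
    if 30 < y:
        y = 35
        gain = handle(gain)
    weight = gain // v
    weight = weight + v
    if y <= y:
        log(36)
        log(y)
    gain = gain * gain
    rate = rate - (28 != 29) * 11
    return rate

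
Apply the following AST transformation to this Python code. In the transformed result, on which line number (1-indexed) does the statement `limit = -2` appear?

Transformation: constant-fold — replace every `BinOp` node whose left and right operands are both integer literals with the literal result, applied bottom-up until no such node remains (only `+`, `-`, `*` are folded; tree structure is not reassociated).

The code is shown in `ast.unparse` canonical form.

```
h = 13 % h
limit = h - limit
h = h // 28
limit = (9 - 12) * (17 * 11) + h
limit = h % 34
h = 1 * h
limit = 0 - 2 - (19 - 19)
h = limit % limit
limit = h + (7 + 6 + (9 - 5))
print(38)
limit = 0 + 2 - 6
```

Transformed code:
h = 13 % h
limit = h - limit
h = h // 28
limit = -561 + h
limit = h % 34
h = 1 * h
limit = -2
h = limit % limit
limit = h + 17
print(38)
limit = -4

7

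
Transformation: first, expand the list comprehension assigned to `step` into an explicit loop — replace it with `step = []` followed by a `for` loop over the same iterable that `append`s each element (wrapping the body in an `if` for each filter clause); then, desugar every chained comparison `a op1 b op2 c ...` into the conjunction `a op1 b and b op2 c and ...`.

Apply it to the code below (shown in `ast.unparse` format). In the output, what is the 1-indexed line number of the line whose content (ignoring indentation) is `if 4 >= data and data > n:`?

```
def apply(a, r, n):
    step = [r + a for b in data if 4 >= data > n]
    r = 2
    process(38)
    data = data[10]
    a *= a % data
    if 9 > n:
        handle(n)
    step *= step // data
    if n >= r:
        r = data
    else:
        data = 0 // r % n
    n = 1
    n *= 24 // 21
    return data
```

Transformed code:
def apply(a, r, n):
    step = []
    for b in data:
        if 4 >= data and data > n:
            step.append(r + a)
    r = 2
    process(38)
    data = data[10]
    a *= a % data
    if 9 > n:
        handle(n)
    step *= step // data
    if n >= r:
        r = data
    else:
        data = 0 // r % n
    n = 1
    n *= 24 // 21
    return data

4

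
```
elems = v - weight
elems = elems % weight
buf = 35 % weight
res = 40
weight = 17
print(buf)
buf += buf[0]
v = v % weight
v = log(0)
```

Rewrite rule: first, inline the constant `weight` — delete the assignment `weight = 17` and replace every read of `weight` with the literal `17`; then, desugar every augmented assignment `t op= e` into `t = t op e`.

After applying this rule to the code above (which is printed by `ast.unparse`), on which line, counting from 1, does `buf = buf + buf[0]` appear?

Transformed code:
elems = v - 17
elems = elems % 17
buf = 35 % 17
res = 40
print(buf)
buf = buf + buf[0]
v = v % 17
v = log(0)

6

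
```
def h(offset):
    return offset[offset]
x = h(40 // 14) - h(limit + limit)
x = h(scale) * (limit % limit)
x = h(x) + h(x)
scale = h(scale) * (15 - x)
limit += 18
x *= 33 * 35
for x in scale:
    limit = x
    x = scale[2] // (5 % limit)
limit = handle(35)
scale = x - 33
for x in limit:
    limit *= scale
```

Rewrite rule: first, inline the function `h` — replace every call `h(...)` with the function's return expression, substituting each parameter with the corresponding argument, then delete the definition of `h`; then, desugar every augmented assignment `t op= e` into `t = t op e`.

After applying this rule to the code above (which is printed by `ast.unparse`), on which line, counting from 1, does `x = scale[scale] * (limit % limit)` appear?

2

Transformed code:
x = (40 // 14)[40 // 14] - (limit + limit)[limit + limit]
x = scale[scale] * (limit % limit)
x = x[x] + x[x]
scale = scale[scale] * (15 - x)
limit = limit + 18
x = x * (33 * 35)
for x in scale:
    limit = x
    x = scale[2] // (5 % limit)
limit = handle(35)
scale = x - 33
for x in limit:
    limit = limit * scale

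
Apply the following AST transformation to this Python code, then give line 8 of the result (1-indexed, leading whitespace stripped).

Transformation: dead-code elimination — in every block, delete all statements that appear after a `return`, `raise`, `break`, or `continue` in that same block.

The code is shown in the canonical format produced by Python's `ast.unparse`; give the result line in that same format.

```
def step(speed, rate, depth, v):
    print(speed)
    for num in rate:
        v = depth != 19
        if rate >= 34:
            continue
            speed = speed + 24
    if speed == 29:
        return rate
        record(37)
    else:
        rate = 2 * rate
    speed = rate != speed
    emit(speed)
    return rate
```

return rate

Transformed code:
def step(speed, rate, depth, v):
    print(speed)
    for num in rate:
        v = depth != 19
        if rate >= 34:
            continue
    if speed == 29:
        return rate
    else:
        rate = 2 * rate
    speed = rate != speed
    emit(speed)
    return rate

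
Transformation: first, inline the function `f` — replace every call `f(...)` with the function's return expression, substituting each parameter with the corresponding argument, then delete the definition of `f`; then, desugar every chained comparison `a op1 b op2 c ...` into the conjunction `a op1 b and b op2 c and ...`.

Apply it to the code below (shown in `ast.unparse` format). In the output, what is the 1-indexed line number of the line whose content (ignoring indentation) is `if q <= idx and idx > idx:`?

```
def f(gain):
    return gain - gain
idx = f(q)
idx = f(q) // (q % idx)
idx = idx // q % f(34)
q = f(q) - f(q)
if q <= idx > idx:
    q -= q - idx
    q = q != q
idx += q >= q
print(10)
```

Transformed code:
idx = q - q
idx = (q - q) // (q % idx)
idx = idx // q % (34 - 34)
q = q - q - (q - q)
if q <= idx and idx > idx:
    q -= q - idx
    q = q != q
idx += q >= q
print(10)

5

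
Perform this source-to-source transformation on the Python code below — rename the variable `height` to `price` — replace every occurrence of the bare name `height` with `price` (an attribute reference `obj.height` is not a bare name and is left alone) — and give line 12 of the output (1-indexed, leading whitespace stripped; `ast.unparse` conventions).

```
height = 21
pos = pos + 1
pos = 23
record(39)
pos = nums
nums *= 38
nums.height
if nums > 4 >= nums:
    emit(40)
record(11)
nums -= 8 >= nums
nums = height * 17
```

nums = price * 17

Transformed code:
price = 21
pos = pos + 1
pos = 23
record(39)
pos = nums
nums *= 38
nums.height
if nums > 4 >= nums:
    emit(40)
record(11)
nums -= 8 >= nums
nums = price * 17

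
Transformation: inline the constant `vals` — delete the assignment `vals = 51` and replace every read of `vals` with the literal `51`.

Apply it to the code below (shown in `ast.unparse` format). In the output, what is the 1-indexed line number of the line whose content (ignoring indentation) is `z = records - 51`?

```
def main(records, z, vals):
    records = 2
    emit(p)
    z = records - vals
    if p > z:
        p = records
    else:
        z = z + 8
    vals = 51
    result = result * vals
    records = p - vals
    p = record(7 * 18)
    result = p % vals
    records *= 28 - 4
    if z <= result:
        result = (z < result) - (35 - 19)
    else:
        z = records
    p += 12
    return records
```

Transformed code:
def main(records, z, vals):
    records = 2
    emit(p)
    z = records - 51
    if p > z:
        p = records
    else:
        z = z + 8
    result = result * 51
    records = p - 51
    p = record(7 * 18)
    result = p % 51
    records *= 28 - 4
    if z <= result:
        result = (z < result) - (35 - 19)
    else:
        z = records
    p += 12
    return records

4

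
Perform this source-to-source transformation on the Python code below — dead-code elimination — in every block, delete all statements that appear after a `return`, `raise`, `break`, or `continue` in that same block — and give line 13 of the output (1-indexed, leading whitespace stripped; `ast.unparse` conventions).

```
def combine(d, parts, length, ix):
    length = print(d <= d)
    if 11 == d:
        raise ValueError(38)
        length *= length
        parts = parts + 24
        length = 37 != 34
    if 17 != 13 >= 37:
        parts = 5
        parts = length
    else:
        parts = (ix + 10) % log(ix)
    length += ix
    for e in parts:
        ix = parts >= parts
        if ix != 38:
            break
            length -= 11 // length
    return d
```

Transformed code:
def combine(d, parts, length, ix):
    length = print(d <= d)
    if 11 == d:
        raise ValueError(38)
    if 17 != 13 >= 37:
        parts = 5
        parts = length
    else:
        parts = (ix + 10) % log(ix)
    length += ix
    for e in parts:
        ix = parts >= parts
        if ix != 38:
            break
    return d

if ix != 38:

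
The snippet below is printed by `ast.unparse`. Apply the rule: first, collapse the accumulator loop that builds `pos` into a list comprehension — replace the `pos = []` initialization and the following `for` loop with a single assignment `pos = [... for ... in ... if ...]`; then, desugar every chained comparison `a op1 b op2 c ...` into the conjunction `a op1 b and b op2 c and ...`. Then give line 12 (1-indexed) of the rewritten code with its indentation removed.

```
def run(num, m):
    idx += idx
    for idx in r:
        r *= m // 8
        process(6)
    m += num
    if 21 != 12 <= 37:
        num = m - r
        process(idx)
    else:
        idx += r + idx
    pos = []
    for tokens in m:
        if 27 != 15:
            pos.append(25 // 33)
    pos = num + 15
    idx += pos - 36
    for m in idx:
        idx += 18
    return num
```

pos = [25 // 33 for tokens in m if 27 != 15]

Transformed code:
def run(num, m):
    idx += idx
    for idx in r:
        r *= m // 8
        process(6)
    m += num
    if 21 != 12 and 12 <= 37:
        num = m - r
        process(idx)
    else:
        idx += r + idx
    pos = [25 // 33 for tokens in m if 27 != 15]
    pos = num + 15
    idx += pos - 36
    for m in idx:
        idx += 18
    return num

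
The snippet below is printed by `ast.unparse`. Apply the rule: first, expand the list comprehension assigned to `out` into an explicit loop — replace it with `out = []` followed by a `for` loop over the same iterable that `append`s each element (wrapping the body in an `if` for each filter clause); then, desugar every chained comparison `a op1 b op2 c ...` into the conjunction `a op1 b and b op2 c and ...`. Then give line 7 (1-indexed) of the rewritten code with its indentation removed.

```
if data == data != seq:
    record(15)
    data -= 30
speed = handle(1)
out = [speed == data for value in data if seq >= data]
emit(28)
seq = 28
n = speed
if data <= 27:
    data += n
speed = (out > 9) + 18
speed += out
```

Transformed code:
if data == data and data != seq:
    record(15)
    data -= 30
speed = handle(1)
out = []
for value in data:
    if seq >= data:
        out.append(speed == data)
emit(28)
seq = 28
n = speed
if data <= 27:
    data += n
speed = (out > 9) + 18
speed += out

if seq >= data:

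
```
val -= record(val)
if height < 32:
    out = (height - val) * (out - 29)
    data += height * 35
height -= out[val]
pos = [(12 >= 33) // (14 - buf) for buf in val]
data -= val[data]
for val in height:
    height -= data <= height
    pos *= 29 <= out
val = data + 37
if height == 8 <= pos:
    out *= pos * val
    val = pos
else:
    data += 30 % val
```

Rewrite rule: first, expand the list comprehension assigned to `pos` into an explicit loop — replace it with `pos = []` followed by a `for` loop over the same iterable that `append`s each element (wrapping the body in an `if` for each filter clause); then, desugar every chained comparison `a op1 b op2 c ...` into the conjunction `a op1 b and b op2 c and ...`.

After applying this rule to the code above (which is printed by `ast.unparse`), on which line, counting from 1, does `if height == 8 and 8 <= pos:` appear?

Transformed code:
val -= record(val)
if height < 32:
    out = (height - val) * (out - 29)
    data += height * 35
height -= out[val]
pos = []
for buf in val:
    pos.append((12 >= 33) // (14 - buf))
data -= val[data]
for val in height:
    height -= data <= height
    pos *= 29 <= out
val = data + 37
if height == 8 and 8 <= pos:
    out *= pos * val
    val = pos
else:
    data += 30 % val

14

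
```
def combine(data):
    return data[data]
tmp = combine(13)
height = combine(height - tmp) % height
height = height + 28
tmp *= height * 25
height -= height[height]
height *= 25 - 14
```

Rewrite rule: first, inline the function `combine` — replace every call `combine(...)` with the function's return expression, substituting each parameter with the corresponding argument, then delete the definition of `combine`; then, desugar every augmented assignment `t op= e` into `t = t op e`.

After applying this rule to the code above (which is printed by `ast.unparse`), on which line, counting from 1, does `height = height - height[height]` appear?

5

Transformed code:
tmp = 13[13]
height = (height - tmp)[height - tmp] % height
height = height + 28
tmp = tmp * (height * 25)
height = height - height[height]
height = height * (25 - 14)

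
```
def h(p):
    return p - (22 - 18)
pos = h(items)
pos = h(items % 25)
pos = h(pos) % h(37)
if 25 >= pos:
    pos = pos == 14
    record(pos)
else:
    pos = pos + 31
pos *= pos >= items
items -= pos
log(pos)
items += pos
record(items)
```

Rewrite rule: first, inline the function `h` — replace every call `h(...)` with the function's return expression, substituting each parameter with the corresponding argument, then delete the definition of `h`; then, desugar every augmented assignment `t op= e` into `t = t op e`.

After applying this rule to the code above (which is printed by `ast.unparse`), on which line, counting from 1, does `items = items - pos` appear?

Transformed code:
pos = items - (22 - 18)
pos = items % 25 - (22 - 18)
pos = (pos - (22 - 18)) % (37 - (22 - 18))
if 25 >= pos:
    pos = pos == 14
    record(pos)
else:
    pos = pos + 31
pos = pos * (pos >= items)
items = items - pos
log(pos)
items = items + pos
record(items)

10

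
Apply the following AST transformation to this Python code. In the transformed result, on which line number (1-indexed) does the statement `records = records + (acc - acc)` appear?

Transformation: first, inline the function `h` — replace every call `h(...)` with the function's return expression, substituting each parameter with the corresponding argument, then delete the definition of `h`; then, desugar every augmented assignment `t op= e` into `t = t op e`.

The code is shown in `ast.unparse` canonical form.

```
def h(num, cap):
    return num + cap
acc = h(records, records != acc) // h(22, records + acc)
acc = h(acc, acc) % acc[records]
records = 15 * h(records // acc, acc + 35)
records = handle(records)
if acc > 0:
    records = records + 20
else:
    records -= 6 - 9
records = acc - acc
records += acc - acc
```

Transformed code:
acc = (records + (records != acc)) // (22 + (records + acc))
acc = (acc + acc) % acc[records]
records = 15 * (records // acc + (acc + 35))
records = handle(records)
if acc > 0:
    records = records + 20
else:
    records = records - (6 - 9)
records = acc - acc
records = records + (acc - acc)

10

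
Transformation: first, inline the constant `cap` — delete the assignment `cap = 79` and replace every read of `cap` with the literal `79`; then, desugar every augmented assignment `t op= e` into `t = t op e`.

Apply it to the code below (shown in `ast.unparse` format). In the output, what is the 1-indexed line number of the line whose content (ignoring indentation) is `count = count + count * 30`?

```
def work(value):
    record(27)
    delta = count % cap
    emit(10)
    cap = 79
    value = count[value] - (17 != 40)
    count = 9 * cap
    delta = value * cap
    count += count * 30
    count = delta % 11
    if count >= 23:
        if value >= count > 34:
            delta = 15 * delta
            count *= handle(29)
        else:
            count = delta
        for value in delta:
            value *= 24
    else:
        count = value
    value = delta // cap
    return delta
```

Transformed code:
def work(value):
    record(27)
    delta = count % 79
    emit(10)
    value = count[value] - (17 != 40)
    count = 9 * 79
    delta = value * 79
    count = count + count * 30
    count = delta % 11
    if count >= 23:
        if value >= count > 34:
            delta = 15 * delta
            count = count * handle(29)
        else:
            count = delta
        for value in delta:
            value = value * 24
    else:
        count = value
    value = delta // 79
    return delta

8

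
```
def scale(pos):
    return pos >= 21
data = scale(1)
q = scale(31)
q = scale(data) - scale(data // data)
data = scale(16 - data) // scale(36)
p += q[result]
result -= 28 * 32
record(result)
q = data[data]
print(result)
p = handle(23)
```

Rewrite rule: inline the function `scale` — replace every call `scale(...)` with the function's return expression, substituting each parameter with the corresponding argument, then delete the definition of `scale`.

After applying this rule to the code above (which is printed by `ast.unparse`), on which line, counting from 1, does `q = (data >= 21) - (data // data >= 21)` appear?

3

Transformed code:
data = 1 >= 21
q = 31 >= 21
q = (data >= 21) - (data // data >= 21)
data = (16 - data >= 21) // (36 >= 21)
p += q[result]
result -= 28 * 32
record(result)
q = data[data]
print(result)
p = handle(23)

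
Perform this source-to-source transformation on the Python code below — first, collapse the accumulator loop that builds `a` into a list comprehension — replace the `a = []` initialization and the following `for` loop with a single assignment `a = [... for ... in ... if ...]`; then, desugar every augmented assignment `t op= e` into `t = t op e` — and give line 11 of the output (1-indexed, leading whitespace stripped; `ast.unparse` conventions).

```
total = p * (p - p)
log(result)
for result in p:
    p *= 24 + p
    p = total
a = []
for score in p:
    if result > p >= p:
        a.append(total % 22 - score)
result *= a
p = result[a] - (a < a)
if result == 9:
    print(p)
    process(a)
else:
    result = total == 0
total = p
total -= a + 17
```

process(a)

Transformed code:
total = p * (p - p)
log(result)
for result in p:
    p = p * (24 + p)
    p = total
a = [total % 22 - score for score in p if result > p >= p]
result = result * a
p = result[a] - (a < a)
if result == 9:
    print(p)
    process(a)
else:
    result = total == 0
total = p
total = total - (a + 17)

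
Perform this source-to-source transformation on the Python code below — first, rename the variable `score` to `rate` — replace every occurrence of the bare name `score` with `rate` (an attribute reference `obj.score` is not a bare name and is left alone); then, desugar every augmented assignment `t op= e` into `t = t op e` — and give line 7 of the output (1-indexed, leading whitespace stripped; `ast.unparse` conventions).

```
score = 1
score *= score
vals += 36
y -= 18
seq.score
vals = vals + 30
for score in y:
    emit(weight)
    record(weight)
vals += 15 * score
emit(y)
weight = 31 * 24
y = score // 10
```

for rate in y:

Transformed code:
rate = 1
rate = rate * rate
vals = vals + 36
y = y - 18
seq.score
vals = vals + 30
for rate in y:
    emit(weight)
    record(weight)
vals = vals + 15 * rate
emit(y)
weight = 31 * 24
y = rate // 10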